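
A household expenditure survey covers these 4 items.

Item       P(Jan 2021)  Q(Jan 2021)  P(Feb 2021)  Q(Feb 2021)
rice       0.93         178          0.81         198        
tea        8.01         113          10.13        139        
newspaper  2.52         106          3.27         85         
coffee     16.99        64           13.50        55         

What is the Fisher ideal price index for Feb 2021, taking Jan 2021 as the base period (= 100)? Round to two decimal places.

104.44

Laspeyres component (base-period weights):
ΣP(Feb 2021)Q(Jan 2021) = 0.81×178 + 10.13×113 + 3.27×106 + 13.50×64 = 144.18 + 1144.69 + 346.62 + 864 = 2499.49
ΣP(Jan 2021)Q(Jan 2021) = 0.93×178 + 8.01×113 + 2.52×106 + 16.99×64 = 165.54 + 905.13 + 267.12 + 1087.36 = 2425.15
L = 2499.49 / 2425.15 × 100 = 103.0654
Paasche component (current-period weights):
ΣP(Feb 2021)Q(Feb 2021) = 0.81×198 + 10.13×139 + 3.27×85 + 13.50×55 = 160.38 + 1408.07 + 277.95 + 742.5 = 2588.9
ΣP(Jan 2021)Q(Feb 2021) = 0.93×198 + 8.01×139 + 2.52×85 + 16.99×55 = 184.14 + 1113.39 + 214.2 + 934.45 = 2446.18
P = 2588.9 / 2446.18 × 100 = 105.8344
Fisher = √(L × P) = √(103.0654 × 105.8344) = 104.4407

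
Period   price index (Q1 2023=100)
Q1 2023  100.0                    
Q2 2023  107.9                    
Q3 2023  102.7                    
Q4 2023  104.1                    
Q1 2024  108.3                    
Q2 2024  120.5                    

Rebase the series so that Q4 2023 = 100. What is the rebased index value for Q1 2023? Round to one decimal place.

Rebased(Q1 2023) = 100.0 / 104.1 × 100 = 96.0615

96.1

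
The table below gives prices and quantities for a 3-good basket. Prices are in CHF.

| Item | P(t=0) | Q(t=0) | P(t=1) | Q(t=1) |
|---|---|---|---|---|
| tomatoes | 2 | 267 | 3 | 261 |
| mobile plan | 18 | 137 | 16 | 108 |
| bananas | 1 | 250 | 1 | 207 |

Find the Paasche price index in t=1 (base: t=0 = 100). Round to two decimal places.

Paasche price index uses current-period quantities as weights.
ΣP(t=1)·Q(t=1) = 3×261 + 16×108 + 1×207 = 783 + 1728 + 207 = 2718
ΣP(t=0)·Q(t=1) = 2×261 + 18×108 + 1×207 = 522 + 1944 + 207 = 2673
Index = 2718 / 2673 × 100 = 101.6835

101.68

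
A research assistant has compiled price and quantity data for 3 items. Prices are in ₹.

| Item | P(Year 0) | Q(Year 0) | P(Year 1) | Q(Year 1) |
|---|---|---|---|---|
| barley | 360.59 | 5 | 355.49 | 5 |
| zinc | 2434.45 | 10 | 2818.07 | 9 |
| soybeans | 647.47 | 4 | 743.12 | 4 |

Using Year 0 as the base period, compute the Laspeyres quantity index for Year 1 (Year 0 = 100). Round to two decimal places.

91.53

Laspeyres quantity index uses base-period prices as weights.
ΣP(Year 0)·Q(Year 1) = 360.59×5 + 2434.45×9 + 647.47×4 = 1802.95 + 21910.05 + 2589.88 = 26302.88
ΣP(Year 0)·Q(Year 0) = 360.59×5 + 2434.45×10 + 647.47×4 = 1802.95 + 24344.5 + 2589.88 = 28737.33
Index = 26302.88 / 28737.33 × 100 = 91.5286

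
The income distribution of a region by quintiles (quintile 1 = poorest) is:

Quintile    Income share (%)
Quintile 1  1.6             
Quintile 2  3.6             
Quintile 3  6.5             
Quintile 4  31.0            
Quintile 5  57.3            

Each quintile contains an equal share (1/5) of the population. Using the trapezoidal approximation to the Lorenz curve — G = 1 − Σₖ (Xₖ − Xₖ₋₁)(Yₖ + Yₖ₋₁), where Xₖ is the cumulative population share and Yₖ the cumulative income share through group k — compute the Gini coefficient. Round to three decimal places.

0.555

Cumulative income shares Yₖ: 0.0160, 0.0520, 0.1170, 0.4270, 1.0000
Σ (Xₖ−Xₖ₋₁)(Yₖ+Yₖ₋₁) = (1/5)(0.0160+0.0000) + (1/5)(0.0520+0.0160) + (1/5)(0.1170+0.0520) + (1/5)(0.4270+0.1170) + (1/5)(1.0000+0.4270)
  = 0.0032 + 0.0136 + 0.0338 + 0.1088 + 0.2854 = 0.4448
G = 1 − 0.4448 = 0.5552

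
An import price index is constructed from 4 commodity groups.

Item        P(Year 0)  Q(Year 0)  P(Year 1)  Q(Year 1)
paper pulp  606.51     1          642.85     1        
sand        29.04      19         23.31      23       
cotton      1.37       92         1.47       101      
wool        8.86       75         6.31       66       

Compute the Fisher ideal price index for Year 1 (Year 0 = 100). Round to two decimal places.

Laspeyres component (base-period weights):
ΣP(Year 1)Q(Year 0) = 642.85×1 + 23.31×19 + 1.47×92 + 6.31×75 = 642.85 + 442.89 + 135.24 + 473.25 = 1694.23
ΣP(Year 0)Q(Year 0) = 606.51×1 + 29.04×19 + 1.37×92 + 8.86×75 = 606.51 + 551.76 + 126.04 + 664.5 = 1948.81
L = 1694.23 / 1948.81 × 100 = 86.9366
Paasche component (current-period weights):
ΣP(Year 1)Q(Year 1) = 642.85×1 + 23.31×23 + 1.47×101 + 6.31×66 = 642.85 + 536.13 + 148.47 + 416.46 = 1743.91
ΣP(Year 0)Q(Year 1) = 606.51×1 + 29.04×23 + 1.37×101 + 8.86×66 = 606.51 + 667.92 + 138.37 + 584.76 = 1997.56
P = 1743.91 / 1997.56 × 100 = 87.3020
Fisher = √(L × P) = √(86.9366 × 87.3020) = 87.1191

87.12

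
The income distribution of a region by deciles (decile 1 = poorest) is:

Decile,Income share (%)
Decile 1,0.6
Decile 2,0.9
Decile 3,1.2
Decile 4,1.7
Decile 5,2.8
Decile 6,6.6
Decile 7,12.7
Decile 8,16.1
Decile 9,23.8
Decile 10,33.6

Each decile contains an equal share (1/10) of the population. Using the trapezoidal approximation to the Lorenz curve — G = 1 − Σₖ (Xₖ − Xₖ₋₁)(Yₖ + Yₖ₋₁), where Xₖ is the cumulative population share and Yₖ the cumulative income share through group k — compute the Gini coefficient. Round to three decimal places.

0.569

Cumulative income shares Yₖ: 0.0060, 0.0150, 0.0270, 0.0440, 0.0720, 0.1380, 0.2650, 0.4260, 0.6640, 1.0000
Σ (Xₖ−Xₖ₋₁)(Yₖ+Yₖ₋₁) = (1/10)(0.0060+0.0000) + (1/10)(0.0150+0.0060) + (1/10)(0.0270+0.0150) + (1/10)(0.0440+0.0270) + (1/10)(0.0720+0.0440) + (1/10)(0.1380+0.0720) + (1/10)(0.2650+0.1380) + (1/10)(0.4260+0.2650) + (1/10)(0.6640+0.4260) + (1/10)(1.0000+0.6640)
  = 0.0006 + 0.0021 + 0.0042 + 0.0071 + 0.0116 + 0.0210 + 0.0403 + 0.0691 + 0.1090 + 0.1664 = 0.4314
G = 1 − 0.4314 = 0.5686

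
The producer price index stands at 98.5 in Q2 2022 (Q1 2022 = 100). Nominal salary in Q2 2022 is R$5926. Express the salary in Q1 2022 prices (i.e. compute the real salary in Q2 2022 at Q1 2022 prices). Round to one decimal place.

Real = Nominal ÷ (Index/100) = 5926 ÷ (98.5/100)
     = 5926 ÷ 0.985 = 6016.2437

6016.2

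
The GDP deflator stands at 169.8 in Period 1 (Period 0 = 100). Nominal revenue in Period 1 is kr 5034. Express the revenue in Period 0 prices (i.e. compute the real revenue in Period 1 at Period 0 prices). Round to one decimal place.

Real = Nominal ÷ (Index/100) = 5034 ÷ (169.8/100)
     = 5034 ÷ 1.698 = 2964.6643

2964.7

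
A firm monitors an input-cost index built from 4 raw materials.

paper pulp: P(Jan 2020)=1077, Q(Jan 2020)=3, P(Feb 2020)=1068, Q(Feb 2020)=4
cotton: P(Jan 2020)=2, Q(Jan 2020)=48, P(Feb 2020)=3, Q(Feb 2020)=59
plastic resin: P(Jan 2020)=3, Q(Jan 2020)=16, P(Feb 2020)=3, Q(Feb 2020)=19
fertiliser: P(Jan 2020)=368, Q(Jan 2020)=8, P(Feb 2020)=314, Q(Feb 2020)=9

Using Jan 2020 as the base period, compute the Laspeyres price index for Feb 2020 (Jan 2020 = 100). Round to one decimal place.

Laspeyres price index uses base-period quantities as weights.
ΣP(Feb 2020)·Q(Jan 2020) = 1068×3 + 3×48 + 3×16 + 314×8 = 3204 + 144 + 48 + 2512 = 5908
ΣP(Jan 2020)·Q(Jan 2020) = 1077×3 + 2×48 + 3×16 + 368×8 = 3231 + 96 + 48 + 2944 = 6319
Index = 5908 / 6319 × 100 = 93.4958

93.5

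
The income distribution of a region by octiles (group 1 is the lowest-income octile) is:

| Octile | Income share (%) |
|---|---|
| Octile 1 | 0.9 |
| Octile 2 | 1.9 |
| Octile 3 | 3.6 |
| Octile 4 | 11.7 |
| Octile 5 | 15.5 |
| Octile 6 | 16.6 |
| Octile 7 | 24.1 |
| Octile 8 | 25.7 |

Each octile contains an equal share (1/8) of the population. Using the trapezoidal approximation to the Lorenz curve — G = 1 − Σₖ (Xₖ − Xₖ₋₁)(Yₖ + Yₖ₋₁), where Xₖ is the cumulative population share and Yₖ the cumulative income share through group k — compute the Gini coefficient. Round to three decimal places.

Cumulative income shares Yₖ: 0.0090, 0.0280, 0.0640, 0.1810, 0.3360, 0.5020, 0.7430, 1.0000
Σ (Xₖ−Xₖ₋₁)(Yₖ+Yₖ₋₁) = (1/8)(0.0090+0.0000) + (1/8)(0.0280+0.0090) + (1/8)(0.0640+0.0280) + (1/8)(0.1810+0.0640) + (1/8)(0.3360+0.1810) + (1/8)(0.5020+0.3360) + (1/8)(0.7430+0.5020) + (1/8)(1.0000+0.7430)
  = 0.0011 + 0.0046 + 0.0115 + 0.0306 + 0.0646 + 0.1047 + 0.1556 + 0.2179 = 0.5907
G = 1 − 0.5907 = 0.4093

0.409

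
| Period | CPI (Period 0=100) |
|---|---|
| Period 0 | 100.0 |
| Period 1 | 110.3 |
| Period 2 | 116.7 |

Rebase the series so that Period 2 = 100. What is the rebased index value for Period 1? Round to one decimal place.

Rebased(Period 1) = 110.3 / 116.7 × 100 = 94.5159

94.5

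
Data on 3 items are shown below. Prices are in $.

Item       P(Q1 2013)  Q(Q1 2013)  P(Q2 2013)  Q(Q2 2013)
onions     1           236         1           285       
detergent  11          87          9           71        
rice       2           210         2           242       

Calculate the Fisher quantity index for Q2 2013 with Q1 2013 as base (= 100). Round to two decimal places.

96.97

Laspeyres component (base-period weights):
ΣP(Q1 2013)Q(Q2 2013) = 1×285 + 11×71 + 2×242 = 285 + 781 + 484 = 1550
ΣP(Q1 2013)Q(Q1 2013) = 1×236 + 11×87 + 2×210 = 236 + 957 + 420 = 1613
L = 1550 / 1613 × 100 = 96.0942
Paasche component (current-period weights):
ΣP(Q2 2013)Q(Q2 2013) = 1×285 + 9×71 + 2×242 = 285 + 639 + 484 = 1408
ΣP(Q2 2013)Q(Q1 2013) = 1×236 + 9×87 + 2×210 = 236 + 783 + 420 = 1439
P = 1408 / 1439 × 100 = 97.8457
Fisher = √(L × P) = √(96.0942 × 97.8457) = 96.9660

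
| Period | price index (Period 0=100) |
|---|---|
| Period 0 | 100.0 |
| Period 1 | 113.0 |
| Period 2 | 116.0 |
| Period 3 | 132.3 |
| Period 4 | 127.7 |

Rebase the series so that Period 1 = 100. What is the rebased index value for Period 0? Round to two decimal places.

Rebased(Period 0) = 100.0 / 113.0 × 100 = 88.4956

88.50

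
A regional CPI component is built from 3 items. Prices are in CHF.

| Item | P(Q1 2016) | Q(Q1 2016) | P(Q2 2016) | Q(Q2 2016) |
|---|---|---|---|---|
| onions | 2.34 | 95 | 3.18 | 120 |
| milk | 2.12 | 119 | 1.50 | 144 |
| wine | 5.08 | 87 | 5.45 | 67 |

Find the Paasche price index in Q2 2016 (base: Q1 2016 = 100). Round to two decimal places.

Paasche price index uses current-period quantities as weights.
ΣP(Q2 2016)·Q(Q2 2016) = 3.18×120 + 1.50×144 + 5.45×67 = 381.6 + 216 + 365.15 = 962.75
ΣP(Q1 2016)·Q(Q2 2016) = 2.34×120 + 2.12×144 + 5.08×67 = 280.8 + 305.28 + 340.36 = 926.44
Index = 962.75 / 926.44 × 100 = 103.9193

103.92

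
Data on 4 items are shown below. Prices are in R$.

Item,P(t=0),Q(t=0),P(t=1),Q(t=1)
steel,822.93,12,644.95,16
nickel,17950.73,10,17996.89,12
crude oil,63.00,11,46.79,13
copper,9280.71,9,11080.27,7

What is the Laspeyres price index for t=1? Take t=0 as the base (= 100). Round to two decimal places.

105.24

Laspeyres price index uses base-period quantities as weights.
ΣP(t=1)·Q(t=0) = 644.95×12 + 17996.89×10 + 46.79×11 + 11080.27×9 = 7739.4 + 179968.9 + 514.69 + 99722.43 = 287945.42
ΣP(t=0)·Q(t=0) = 822.93×12 + 17950.73×10 + 63.00×11 + 9280.71×9 = 9875.16 + 179507.3 + 693 + 83526.39 = 273601.85
Index = 287945.42 / 273601.85 × 100 = 105.2425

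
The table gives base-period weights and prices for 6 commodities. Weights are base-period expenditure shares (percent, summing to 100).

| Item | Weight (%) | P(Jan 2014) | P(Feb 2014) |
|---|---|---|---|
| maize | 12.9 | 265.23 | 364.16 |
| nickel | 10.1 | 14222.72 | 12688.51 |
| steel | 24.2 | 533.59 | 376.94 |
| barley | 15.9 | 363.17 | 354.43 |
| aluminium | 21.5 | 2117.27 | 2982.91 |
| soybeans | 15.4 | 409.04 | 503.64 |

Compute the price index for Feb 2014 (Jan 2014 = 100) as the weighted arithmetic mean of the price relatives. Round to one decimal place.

maize: 12.9 × (364.16/265.23) = 12.9 × 1.372997 = 17.7117
nickel: 10.1 × (12688.51/14222.72) = 10.1 × 0.892130 = 9.0105
steel: 24.2 × (376.94/533.59) = 24.2 × 0.706423 = 17.0954
barley: 15.9 × (354.43/363.17) = 15.9 × 0.975934 = 15.5174
aluminium: 21.5 × (2982.91/2117.27) = 21.5 × 1.408847 = 30.2902
soybeans: 15.4 × (503.64/409.04) = 15.4 × 1.231273 = 18.9616
Index = Σ wᵢ·(p₁ᵢ/p₀ᵢ) = 17.7117 + 9.0105 + 17.0954 + 15.5174 + 30.2902 + 18.9616 = 108.5868

108.6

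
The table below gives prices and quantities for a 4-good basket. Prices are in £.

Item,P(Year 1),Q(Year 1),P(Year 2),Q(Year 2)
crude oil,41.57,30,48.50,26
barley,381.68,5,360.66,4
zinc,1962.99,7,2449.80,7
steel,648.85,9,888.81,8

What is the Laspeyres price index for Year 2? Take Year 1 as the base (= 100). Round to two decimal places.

124.94

Laspeyres price index uses base-period quantities as weights.
ΣP(Year 2)·Q(Year 1) = 48.50×30 + 360.66×5 + 2449.80×7 + 888.81×9 = 1455 + 1803.3 + 17148.6 + 7999.29 = 28406.19
ΣP(Year 1)·Q(Year 1) = 41.57×30 + 381.68×5 + 1962.99×7 + 648.85×9 = 1247.1 + 1908.4 + 13740.93 + 5839.65 = 22736.08
Index = 28406.19 / 22736.08 × 100 = 124.9388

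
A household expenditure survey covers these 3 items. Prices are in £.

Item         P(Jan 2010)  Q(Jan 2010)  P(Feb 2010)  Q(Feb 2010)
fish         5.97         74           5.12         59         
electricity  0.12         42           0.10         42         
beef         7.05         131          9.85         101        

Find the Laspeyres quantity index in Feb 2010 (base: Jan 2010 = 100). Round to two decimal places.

78.03

Laspeyres quantity index uses base-period prices as weights.
ΣP(Jan 2010)·Q(Feb 2010) = 5.97×59 + 0.12×42 + 7.05×101 = 352.23 + 5.04 + 712.05 = 1069.32
ΣP(Jan 2010)·Q(Jan 2010) = 5.97×74 + 0.12×42 + 7.05×131 = 441.78 + 5.04 + 923.55 = 1370.37
Index = 1069.32 / 1370.37 × 100 = 78.0315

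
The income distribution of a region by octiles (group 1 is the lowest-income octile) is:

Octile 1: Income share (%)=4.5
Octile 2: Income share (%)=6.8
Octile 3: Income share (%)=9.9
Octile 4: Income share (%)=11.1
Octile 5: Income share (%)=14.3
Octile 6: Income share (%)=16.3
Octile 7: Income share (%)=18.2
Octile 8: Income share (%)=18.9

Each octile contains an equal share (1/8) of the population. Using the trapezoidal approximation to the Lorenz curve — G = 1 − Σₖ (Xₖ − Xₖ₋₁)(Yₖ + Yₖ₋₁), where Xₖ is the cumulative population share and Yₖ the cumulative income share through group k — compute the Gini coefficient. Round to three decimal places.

0.225

Cumulative income shares Yₖ: 0.0450, 0.1130, 0.2120, 0.3230, 0.4660, 0.6290, 0.8110, 1.0000
Σ (Xₖ−Xₖ₋₁)(Yₖ+Yₖ₋₁) = (1/8)(0.0450+0.0000) + (1/8)(0.1130+0.0450) + (1/8)(0.2120+0.1130) + (1/8)(0.3230+0.2120) + (1/8)(0.4660+0.3230) + (1/8)(0.6290+0.4660) + (1/8)(0.8110+0.6290) + (1/8)(1.0000+0.8110)
  = 0.0056 + 0.0198 + 0.0406 + 0.0669 + 0.0986 + 0.1369 + 0.1800 + 0.2264 = 0.7747
G = 1 − 0.7747 = 0.2253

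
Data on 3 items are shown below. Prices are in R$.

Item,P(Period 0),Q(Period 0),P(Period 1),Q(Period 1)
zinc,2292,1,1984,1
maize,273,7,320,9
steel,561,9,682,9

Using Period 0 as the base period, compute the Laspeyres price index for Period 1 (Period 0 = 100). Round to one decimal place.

Laspeyres price index uses base-period quantities as weights.
ΣP(Period 1)·Q(Period 0) = 1984×1 + 320×7 + 682×9 = 1984 + 2240 + 6138 = 10362
ΣP(Period 0)·Q(Period 0) = 2292×1 + 273×7 + 561×9 = 2292 + 1911 + 5049 = 9252
Index = 10362 / 9252 × 100 = 111.9974

112.0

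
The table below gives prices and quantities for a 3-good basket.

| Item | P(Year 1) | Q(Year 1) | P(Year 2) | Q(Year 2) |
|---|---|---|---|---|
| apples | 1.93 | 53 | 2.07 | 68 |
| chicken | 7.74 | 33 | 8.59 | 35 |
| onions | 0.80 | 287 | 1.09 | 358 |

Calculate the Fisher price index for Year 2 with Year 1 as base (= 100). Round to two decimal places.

Laspeyres component (base-period weights):
ΣP(Year 2)Q(Year 1) = 2.07×53 + 8.59×33 + 1.09×287 = 109.71 + 283.47 + 312.83 = 706.01
ΣP(Year 1)Q(Year 1) = 1.93×53 + 7.74×33 + 0.80×287 = 102.29 + 255.42 + 229.6 = 587.31
L = 706.01 / 587.31 × 100 = 120.2108
Paasche component (current-period weights):
ΣP(Year 2)Q(Year 2) = 2.07×68 + 8.59×35 + 1.09×358 = 140.76 + 300.65 + 390.22 = 831.63
ΣP(Year 1)Q(Year 2) = 1.93×68 + 7.74×35 + 0.80×358 = 131.24 + 270.9 + 286.4 = 688.54
P = 831.63 / 688.54 × 100 = 120.7817
Fisher = √(L × P) = √(120.2108 × 120.7817) = 120.4959

120.50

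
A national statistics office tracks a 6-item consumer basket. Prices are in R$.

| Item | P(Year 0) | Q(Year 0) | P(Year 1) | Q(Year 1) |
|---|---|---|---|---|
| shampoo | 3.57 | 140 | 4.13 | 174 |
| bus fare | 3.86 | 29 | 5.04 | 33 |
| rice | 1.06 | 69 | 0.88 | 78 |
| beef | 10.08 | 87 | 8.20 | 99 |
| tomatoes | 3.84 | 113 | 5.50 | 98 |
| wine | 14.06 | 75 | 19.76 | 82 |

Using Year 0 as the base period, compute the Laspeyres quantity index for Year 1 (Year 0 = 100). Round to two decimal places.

110.10

Laspeyres quantity index uses base-period prices as weights.
ΣP(Year 0)·Q(Year 1) = 3.57×174 + 3.86×33 + 1.06×78 + 10.08×99 + 3.84×98 + 14.06×82 = 621.18 + 127.38 + 82.68 + 997.92 + 376.32 + 1152.92 = 3358.4
ΣP(Year 0)·Q(Year 0) = 3.57×140 + 3.86×29 + 1.06×69 + 10.08×87 + 3.84×113 + 14.06×75 = 499.8 + 111.94 + 73.14 + 876.96 + 433.92 + 1054.5 = 3050.26
Index = 3358.4 / 3050.26 × 100 = 110.1021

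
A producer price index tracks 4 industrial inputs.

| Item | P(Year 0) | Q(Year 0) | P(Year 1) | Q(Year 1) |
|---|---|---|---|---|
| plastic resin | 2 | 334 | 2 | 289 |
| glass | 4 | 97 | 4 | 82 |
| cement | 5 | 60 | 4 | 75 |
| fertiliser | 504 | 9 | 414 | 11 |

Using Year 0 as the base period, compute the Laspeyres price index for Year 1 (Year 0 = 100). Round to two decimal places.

85.23

Laspeyres price index uses base-period quantities as weights.
ΣP(Year 1)·Q(Year 0) = 2×334 + 4×97 + 4×60 + 414×9 = 668 + 388 + 240 + 3726 = 5022
ΣP(Year 0)·Q(Year 0) = 2×334 + 4×97 + 5×60 + 504×9 = 668 + 388 + 300 + 4536 = 5892
Index = 5022 / 5892 × 100 = 85.2342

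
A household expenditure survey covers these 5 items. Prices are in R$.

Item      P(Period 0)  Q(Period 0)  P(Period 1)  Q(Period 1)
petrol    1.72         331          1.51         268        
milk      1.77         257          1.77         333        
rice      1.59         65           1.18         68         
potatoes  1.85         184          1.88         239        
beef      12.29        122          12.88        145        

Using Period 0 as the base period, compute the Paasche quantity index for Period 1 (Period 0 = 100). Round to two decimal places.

115.01

Paasche quantity index uses current-period prices as weights.
ΣP(Period 1)·Q(Period 1) = 1.51×268 + 1.77×333 + 1.18×68 + 1.88×239 + 12.88×145 = 404.68 + 589.41 + 80.24 + 449.32 + 1867.6 = 3391.25
ΣP(Period 1)·Q(Period 0) = 1.51×331 + 1.77×257 + 1.18×65 + 1.88×184 + 12.88×122 = 499.81 + 454.89 + 76.7 + 345.92 + 1571.36 = 2948.68
Index = 3391.25 / 2948.68 × 100 = 115.0091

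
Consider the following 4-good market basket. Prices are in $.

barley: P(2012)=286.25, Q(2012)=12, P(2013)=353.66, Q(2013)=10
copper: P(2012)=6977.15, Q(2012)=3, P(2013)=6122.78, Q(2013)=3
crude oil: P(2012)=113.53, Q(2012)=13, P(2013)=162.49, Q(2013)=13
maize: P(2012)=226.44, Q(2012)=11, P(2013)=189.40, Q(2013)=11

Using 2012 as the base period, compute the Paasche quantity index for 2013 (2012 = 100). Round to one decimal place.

97.4

Paasche quantity index uses current-period prices as weights.
ΣP(2013)·Q(2013) = 353.66×10 + 6122.78×3 + 162.49×13 + 189.40×11 = 3536.6 + 18368.34 + 2112.37 + 2083.4 = 26100.71
ΣP(2013)·Q(2012) = 353.66×12 + 6122.78×3 + 162.49×13 + 189.40×11 = 4243.92 + 18368.34 + 2112.37 + 2083.4 = 26808.03
Index = 26100.71 / 26808.03 × 100 = 97.3615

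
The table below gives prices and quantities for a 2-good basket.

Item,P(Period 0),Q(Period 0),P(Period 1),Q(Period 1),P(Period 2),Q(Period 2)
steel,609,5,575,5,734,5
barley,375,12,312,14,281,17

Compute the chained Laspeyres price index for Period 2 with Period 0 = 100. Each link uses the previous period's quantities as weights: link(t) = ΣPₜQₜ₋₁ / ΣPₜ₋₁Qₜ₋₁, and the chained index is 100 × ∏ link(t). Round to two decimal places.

92.10

Link Period 0→Period 1:
ΣP(Period 1)Q(Period 0) = 575×5 + 312×12 = 2875 + 3744 = 6619
ΣP(Period 0)Q(Period 0) = 609×5 + 375×12 = 3045 + 4500 = 7545
link = 6619/7545 = 0.877270
Link Period 1→Period 2:
ΣP(Period 2)Q(Period 1) = 734×5 + 281×14 = 3670 + 3934 = 7604
ΣP(Period 1)Q(Period 1) = 575×5 + 312×14 = 2875 + 4368 = 7243
link = 7604/7243 = 1.049841
Chained index = 100 × 0.877270 × 1.049841 = 92.0994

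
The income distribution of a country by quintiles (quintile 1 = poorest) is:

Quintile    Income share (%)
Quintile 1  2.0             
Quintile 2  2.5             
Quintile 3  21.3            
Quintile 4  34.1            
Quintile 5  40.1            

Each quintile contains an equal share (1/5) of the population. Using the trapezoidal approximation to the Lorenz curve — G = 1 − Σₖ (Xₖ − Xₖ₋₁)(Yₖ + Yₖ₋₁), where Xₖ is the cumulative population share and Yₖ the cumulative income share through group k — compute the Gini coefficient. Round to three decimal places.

Cumulative income shares Yₖ: 0.0200, 0.0450, 0.2580, 0.5990, 1.0000
Σ (Xₖ−Xₖ₋₁)(Yₖ+Yₖ₋₁) = (1/5)(0.0200+0.0000) + (1/5)(0.0450+0.0200) + (1/5)(0.2580+0.0450) + (1/5)(0.5990+0.2580) + (1/5)(1.0000+0.5990)
  = 0.0040 + 0.0130 + 0.0606 + 0.1714 + 0.3198 = 0.5688
G = 1 − 0.5688 = 0.4312

0.431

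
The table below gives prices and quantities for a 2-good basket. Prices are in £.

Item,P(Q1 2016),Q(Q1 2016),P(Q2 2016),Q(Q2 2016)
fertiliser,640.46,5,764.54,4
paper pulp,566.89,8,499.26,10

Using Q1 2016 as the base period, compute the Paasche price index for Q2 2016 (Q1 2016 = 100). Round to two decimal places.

97.81

Paasche price index uses current-period quantities as weights.
ΣP(Q2 2016)·Q(Q2 2016) = 764.54×4 + 499.26×10 = 3058.16 + 4992.6 = 8050.76
ΣP(Q1 2016)·Q(Q2 2016) = 640.46×4 + 566.89×10 = 2561.84 + 5668.9 = 8230.74
Index = 8050.76 / 8230.74 × 100 = 97.8133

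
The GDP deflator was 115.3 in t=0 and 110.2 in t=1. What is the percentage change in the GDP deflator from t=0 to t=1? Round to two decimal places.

-4.42%

Change = (110.2 − 115.3) / 115.3 × 100
       = -5.1 / 115.3 × 100 = -4.4232%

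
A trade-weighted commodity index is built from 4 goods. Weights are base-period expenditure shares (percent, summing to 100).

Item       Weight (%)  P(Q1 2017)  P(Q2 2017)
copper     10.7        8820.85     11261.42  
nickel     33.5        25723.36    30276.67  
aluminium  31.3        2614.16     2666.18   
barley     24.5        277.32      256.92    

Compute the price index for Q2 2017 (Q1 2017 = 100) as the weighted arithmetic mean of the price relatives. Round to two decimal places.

copper: 10.7 × (11261.42/8820.85) = 10.7 × 1.276682 = 13.6605
nickel: 33.5 × (30276.67/25723.36) = 33.5 × 1.177011 = 39.4299
aluminium: 31.3 × (2666.18/2614.16) = 31.3 × 1.019899 = 31.9228
barley: 24.5 × (256.92/277.32) = 24.5 × 0.926439 = 22.6977
Index = Σ wᵢ·(p₁ᵢ/p₀ᵢ) = 13.6605 + 39.4299 + 31.9228 + 22.6977 = 107.7110

107.71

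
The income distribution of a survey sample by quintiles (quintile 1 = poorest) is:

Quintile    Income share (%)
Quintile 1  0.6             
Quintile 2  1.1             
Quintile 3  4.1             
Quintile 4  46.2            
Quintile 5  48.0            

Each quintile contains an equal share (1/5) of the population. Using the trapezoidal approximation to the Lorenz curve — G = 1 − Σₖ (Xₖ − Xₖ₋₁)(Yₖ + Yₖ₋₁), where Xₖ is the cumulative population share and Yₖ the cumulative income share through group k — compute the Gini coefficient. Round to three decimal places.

0.560

Cumulative income shares Yₖ: 0.0060, 0.0170, 0.0580, 0.5200, 1.0000
Σ (Xₖ−Xₖ₋₁)(Yₖ+Yₖ₋₁) = (1/5)(0.0060+0.0000) + (1/5)(0.0170+0.0060) + (1/5)(0.0580+0.0170) + (1/5)(0.5200+0.0580) + (1/5)(1.0000+0.5200)
  = 0.0012 + 0.0046 + 0.0150 + 0.1156 + 0.3040 = 0.4404
G = 1 − 0.4404 = 0.5596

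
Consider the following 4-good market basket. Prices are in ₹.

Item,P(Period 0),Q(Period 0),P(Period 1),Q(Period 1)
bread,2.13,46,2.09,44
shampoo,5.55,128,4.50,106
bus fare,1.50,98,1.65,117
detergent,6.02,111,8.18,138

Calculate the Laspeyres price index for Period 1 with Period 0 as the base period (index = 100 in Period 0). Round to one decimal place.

Laspeyres price index uses base-period quantities as weights.
ΣP(Period 1)·Q(Period 0) = 2.09×46 + 4.50×128 + 1.65×98 + 8.18×111 = 96.14 + 576 + 161.7 + 907.98 = 1741.82
ΣP(Period 0)·Q(Period 0) = 2.13×46 + 5.55×128 + 1.50×98 + 6.02×111 = 97.98 + 710.4 + 147 + 668.22 = 1623.6
Index = 1741.82 / 1623.6 × 100 = 107.2814

107.3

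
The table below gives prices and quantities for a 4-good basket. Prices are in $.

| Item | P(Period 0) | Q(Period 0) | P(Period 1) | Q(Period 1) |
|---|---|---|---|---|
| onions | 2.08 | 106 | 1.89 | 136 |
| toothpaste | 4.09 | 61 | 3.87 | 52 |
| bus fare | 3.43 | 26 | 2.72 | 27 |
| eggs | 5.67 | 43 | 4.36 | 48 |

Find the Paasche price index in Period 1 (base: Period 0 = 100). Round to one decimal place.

Paasche price index uses current-period quantities as weights.
ΣP(Period 1)·Q(Period 1) = 1.89×136 + 3.87×52 + 2.72×27 + 4.36×48 = 257.04 + 201.24 + 73.44 + 209.28 = 741
ΣP(Period 0)·Q(Period 1) = 2.08×136 + 4.09×52 + 3.43×27 + 5.67×48 = 282.88 + 212.68 + 92.61 + 272.16 = 860.33
Index = 741 / 860.33 × 100 = 86.1297

86.1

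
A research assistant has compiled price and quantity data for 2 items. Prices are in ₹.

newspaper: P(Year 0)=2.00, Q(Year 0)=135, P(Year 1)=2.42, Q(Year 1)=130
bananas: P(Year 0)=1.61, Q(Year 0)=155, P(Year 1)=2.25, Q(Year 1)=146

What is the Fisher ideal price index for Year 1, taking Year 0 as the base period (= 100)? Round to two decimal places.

Laspeyres component (base-period weights):
ΣP(Year 1)Q(Year 0) = 2.42×135 + 2.25×155 = 326.7 + 348.75 = 675.45
ΣP(Year 0)Q(Year 0) = 2.00×135 + 1.61×155 = 270 + 249.55 = 519.55
L = 675.45 / 519.55 × 100 = 130.0067
Paasche component (current-period weights):
ΣP(Year 1)Q(Year 1) = 2.42×130 + 2.25×146 = 314.6 + 328.5 = 643.1
ΣP(Year 0)Q(Year 1) = 2.00×130 + 1.61×146 = 260 + 235.06 = 495.06
P = 643.1 / 495.06 × 100 = 129.9034
Fisher = √(L × P) = √(130.0067 × 129.9034) = 129.9551

129.96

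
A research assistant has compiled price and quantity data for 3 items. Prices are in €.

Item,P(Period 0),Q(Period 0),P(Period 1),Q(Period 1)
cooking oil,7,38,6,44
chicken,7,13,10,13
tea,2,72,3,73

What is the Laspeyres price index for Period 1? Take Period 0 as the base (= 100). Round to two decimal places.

114.57

Laspeyres price index uses base-period quantities as weights.
ΣP(Period 1)·Q(Period 0) = 6×38 + 10×13 + 3×72 = 228 + 130 + 216 = 574
ΣP(Period 0)·Q(Period 0) = 7×38 + 7×13 + 2×72 = 266 + 91 + 144 = 501
Index = 574 / 501 × 100 = 114.5709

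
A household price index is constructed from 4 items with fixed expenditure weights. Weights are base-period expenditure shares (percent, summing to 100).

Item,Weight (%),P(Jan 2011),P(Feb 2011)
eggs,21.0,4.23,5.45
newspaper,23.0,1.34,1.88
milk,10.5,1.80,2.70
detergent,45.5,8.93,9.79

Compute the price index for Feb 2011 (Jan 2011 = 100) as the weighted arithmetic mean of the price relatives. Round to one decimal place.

125.0

eggs: 21.0 × (5.45/4.23) = 21.0 × 1.288416 = 27.0567
newspaper: 23.0 × (1.88/1.34) = 23.0 × 1.402985 = 32.2687
milk: 10.5 × (2.70/1.80) = 10.5 × 1.500000 = 15.7500
detergent: 45.5 × (9.79/8.93) = 45.5 × 1.096305 = 49.8819
Index = Σ wᵢ·(p₁ᵢ/p₀ᵢ) = 27.0567 + 32.2687 + 15.7500 + 49.8819 = 124.9573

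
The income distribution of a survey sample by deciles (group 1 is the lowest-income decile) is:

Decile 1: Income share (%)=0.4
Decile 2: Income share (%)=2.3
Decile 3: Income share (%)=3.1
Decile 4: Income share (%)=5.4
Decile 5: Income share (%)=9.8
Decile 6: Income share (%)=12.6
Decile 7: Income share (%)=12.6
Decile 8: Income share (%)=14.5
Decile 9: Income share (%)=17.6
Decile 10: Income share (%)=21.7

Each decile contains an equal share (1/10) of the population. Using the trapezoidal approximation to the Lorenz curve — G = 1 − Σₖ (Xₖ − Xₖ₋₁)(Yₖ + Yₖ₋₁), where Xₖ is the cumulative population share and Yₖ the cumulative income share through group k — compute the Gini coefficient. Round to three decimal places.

0.380

Cumulative income shares Yₖ: 0.0040, 0.0270, 0.0580, 0.1120, 0.2100, 0.3360, 0.4620, 0.6070, 0.7830, 1.0000
Σ (Xₖ−Xₖ₋₁)(Yₖ+Yₖ₋₁) = (1/10)(0.0040+0.0000) + (1/10)(0.0270+0.0040) + (1/10)(0.0580+0.0270) + (1/10)(0.1120+0.0580) + (1/10)(0.2100+0.1120) + (1/10)(0.3360+0.2100) + (1/10)(0.4620+0.3360) + (1/10)(0.6070+0.4620) + (1/10)(0.7830+0.6070) + (1/10)(1.0000+0.7830)
  = 0.0004 + 0.0031 + 0.0085 + 0.0170 + 0.0322 + 0.0546 + 0.0798 + 0.1069 + 0.1390 + 0.1783 = 0.6198
G = 1 − 0.6198 = 0.3802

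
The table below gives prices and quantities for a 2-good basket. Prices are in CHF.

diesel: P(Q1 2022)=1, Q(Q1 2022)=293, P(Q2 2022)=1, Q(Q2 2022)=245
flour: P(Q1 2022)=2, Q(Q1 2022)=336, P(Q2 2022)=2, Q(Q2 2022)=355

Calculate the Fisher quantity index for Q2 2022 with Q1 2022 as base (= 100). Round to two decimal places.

98.96

Laspeyres component (base-period weights):
ΣP(Q1 2022)Q(Q2 2022) = 1×245 + 2×355 = 245 + 710 = 955
ΣP(Q1 2022)Q(Q1 2022) = 1×293 + 2×336 = 293 + 672 = 965
L = 955 / 965 × 100 = 98.9637
Paasche component (current-period weights):
ΣP(Q2 2022)Q(Q2 2022) = 1×245 + 2×355 = 245 + 710 = 955
ΣP(Q2 2022)Q(Q1 2022) = 1×293 + 2×336 = 293 + 672 = 965
P = 955 / 965 × 100 = 98.9637
Fisher = √(L × P) = √(98.9637 × 98.9637) = 98.9637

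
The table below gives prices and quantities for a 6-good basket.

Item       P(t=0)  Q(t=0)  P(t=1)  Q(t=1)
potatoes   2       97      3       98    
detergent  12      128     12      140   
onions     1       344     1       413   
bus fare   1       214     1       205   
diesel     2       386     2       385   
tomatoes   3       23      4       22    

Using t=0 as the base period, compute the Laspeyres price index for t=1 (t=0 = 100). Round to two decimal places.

Laspeyres price index uses base-period quantities as weights.
ΣP(t=1)·Q(t=0) = 3×97 + 12×128 + 1×344 + 1×214 + 2×386 + 4×23 = 291 + 1536 + 344 + 214 + 772 + 92 = 3249
ΣP(t=0)·Q(t=0) = 2×97 + 12×128 + 1×344 + 1×214 + 2×386 + 3×23 = 194 + 1536 + 344 + 214 + 772 + 69 = 3129
Index = 3249 / 3129 × 100 = 103.8351

103.84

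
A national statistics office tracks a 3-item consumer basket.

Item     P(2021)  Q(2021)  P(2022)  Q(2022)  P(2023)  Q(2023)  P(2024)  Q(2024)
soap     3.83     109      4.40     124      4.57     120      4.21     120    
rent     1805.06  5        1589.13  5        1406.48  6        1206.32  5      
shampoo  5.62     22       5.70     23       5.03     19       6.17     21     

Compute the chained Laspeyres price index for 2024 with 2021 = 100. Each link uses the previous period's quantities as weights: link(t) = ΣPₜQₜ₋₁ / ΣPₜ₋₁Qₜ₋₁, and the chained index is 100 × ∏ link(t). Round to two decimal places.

Link 2021→2022:
ΣP(2022)Q(2021) = 4.40×109 + 1589.13×5 + 5.70×22 = 479.6 + 7945.65 + 125.4 = 8550.65
ΣP(2021)Q(2021) = 3.83×109 + 1805.06×5 + 5.62×22 = 417.47 + 9025.3 + 123.64 = 9566.41
link = 8550.65/9566.41 = 0.893820
Link 2022→2023:
ΣP(2023)Q(2022) = 4.57×124 + 1406.48×5 + 5.03×23 = 566.68 + 7032.4 + 115.69 = 7714.77
ΣP(2022)Q(2022) = 4.40×124 + 1589.13×5 + 5.70×23 = 545.6 + 7945.65 + 131.1 = 8622.35
link = 7714.77/8622.35 = 0.894741
Link 2023→2024:
ΣP(2024)Q(2023) = 4.21×120 + 1206.32×6 + 6.17×19 = 505.2 + 7237.92 + 117.23 = 7860.35
ΣP(2023)Q(2023) = 4.57×120 + 1406.48×6 + 5.03×19 = 548.4 + 8438.88 + 95.57 = 9082.85
link = 7860.35/9082.85 = 0.865406
Chained index = 100 × 0.893820 × 0.894741 × 0.865406 = 69.2097

69.21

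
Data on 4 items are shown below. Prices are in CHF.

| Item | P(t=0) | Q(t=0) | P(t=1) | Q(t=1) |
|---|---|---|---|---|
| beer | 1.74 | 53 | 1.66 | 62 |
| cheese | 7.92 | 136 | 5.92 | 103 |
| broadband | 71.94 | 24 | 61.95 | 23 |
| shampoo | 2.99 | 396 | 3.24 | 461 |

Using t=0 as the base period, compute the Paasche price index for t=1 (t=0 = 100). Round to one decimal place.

91.8

Paasche price index uses current-period quantities as weights.
ΣP(t=1)·Q(t=1) = 1.66×62 + 5.92×103 + 61.95×23 + 3.24×461 = 102.92 + 609.76 + 1424.85 + 1493.64 = 3631.17
ΣP(t=0)·Q(t=1) = 1.74×62 + 7.92×103 + 71.94×23 + 2.99×461 = 107.88 + 815.76 + 1654.62 + 1378.39 = 3956.65
Index = 3631.17 / 3956.65 × 100 = 91.7738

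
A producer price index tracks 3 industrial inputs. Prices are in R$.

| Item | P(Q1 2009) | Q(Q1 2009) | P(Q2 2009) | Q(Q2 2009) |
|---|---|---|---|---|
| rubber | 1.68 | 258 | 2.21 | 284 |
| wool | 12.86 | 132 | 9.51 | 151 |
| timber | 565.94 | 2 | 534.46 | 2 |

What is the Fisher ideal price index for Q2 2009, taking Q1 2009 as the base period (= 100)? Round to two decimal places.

88.46

Laspeyres component (base-period weights):
ΣP(Q2 2009)Q(Q1 2009) = 2.21×258 + 9.51×132 + 534.46×2 = 570.18 + 1255.32 + 1068.92 = 2894.42
ΣP(Q1 2009)Q(Q1 2009) = 1.68×258 + 12.86×132 + 565.94×2 = 433.44 + 1697.52 + 1131.88 = 3262.84
L = 2894.42 / 3262.84 × 100 = 88.7086
Paasche component (current-period weights):
ΣP(Q2 2009)Q(Q2 2009) = 2.21×284 + 9.51×151 + 534.46×2 = 627.64 + 1436.01 + 1068.92 = 3132.57
ΣP(Q1 2009)Q(Q2 2009) = 1.68×284 + 12.86×151 + 565.94×2 = 477.12 + 1941.86 + 1131.88 = 3550.86
P = 3132.57 / 3550.86 × 100 = 88.2200
Fisher = √(L × P) = √(88.7086 × 88.2200) = 88.4640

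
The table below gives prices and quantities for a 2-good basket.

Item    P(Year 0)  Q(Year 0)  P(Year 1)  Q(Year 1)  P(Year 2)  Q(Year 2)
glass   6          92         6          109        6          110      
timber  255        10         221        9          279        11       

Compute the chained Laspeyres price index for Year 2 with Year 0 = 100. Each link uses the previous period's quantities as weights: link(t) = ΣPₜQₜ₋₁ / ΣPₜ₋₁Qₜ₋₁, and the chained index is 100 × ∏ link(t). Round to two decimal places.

106.62

Link Year 0→Year 1:
ΣP(Year 1)Q(Year 0) = 6×92 + 221×10 = 552 + 2210 = 2762
ΣP(Year 0)Q(Year 0) = 6×92 + 255×10 = 552 + 2550 = 3102
link = 2762/3102 = 0.890393
Link Year 1→Year 2:
ΣP(Year 2)Q(Year 1) = 6×109 + 279×9 = 654 + 2511 = 3165
ΣP(Year 1)Q(Year 1) = 6×109 + 221×9 = 654 + 1989 = 2643
link = 3165/2643 = 1.197503
Chained index = 100 × 0.890393 × 1.197503 = 106.6248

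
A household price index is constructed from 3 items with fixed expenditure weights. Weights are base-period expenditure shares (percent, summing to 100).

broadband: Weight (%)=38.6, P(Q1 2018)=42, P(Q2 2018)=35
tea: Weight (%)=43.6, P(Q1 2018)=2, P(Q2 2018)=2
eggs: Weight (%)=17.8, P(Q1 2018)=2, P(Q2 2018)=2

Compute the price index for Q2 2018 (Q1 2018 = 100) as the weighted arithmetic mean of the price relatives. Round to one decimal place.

broadband: 38.6 × (35/42) = 38.6 × 0.833333 = 32.1667
tea: 43.6 × (2/2) = 43.6 × 1.000000 = 43.6000
eggs: 17.8 × (2/2) = 17.8 × 1.000000 = 17.8000
Index = Σ wᵢ·(p₁ᵢ/p₀ᵢ) = 32.1667 + 43.6000 + 17.8000 = 93.5667

93.6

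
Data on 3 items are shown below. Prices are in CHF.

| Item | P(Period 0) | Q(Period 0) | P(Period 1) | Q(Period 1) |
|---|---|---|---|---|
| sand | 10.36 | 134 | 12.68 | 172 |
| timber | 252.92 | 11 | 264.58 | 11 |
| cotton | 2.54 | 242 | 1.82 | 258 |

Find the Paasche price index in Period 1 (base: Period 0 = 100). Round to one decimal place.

Paasche price index uses current-period quantities as weights.
ΣP(Period 1)·Q(Period 1) = 12.68×172 + 264.58×11 + 1.82×258 = 2180.96 + 2910.38 + 469.56 = 5560.9
ΣP(Period 0)·Q(Period 1) = 10.36×172 + 252.92×11 + 2.54×258 = 1781.92 + 2782.12 + 655.32 = 5219.36
Index = 5560.9 / 5219.36 × 100 = 106.5437

106.5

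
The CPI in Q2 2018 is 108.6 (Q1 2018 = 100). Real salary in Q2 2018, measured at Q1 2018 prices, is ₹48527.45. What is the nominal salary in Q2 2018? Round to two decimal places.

Nominal = Real × (Index/100) = 48527.45 × (108.6/100)
        = 48527.45 × 1.086 = 52700.8107

52700.81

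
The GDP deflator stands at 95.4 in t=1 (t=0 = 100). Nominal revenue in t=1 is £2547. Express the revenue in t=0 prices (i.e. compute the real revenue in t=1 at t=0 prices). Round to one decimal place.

2669.8

Real = Nominal ÷ (Index/100) = 2547 ÷ (95.4/100)
     = 2547 ÷ 0.954 = 2669.8113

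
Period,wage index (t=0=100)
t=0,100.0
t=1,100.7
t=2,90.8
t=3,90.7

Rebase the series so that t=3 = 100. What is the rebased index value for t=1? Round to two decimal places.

111.03

Rebased(t=1) = 100.7 / 90.7 × 100 = 111.0254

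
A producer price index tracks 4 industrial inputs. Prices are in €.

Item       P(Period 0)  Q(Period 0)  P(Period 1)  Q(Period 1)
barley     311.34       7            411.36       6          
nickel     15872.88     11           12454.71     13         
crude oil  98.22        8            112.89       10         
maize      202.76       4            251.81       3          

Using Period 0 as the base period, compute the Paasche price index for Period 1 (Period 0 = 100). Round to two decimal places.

79.25

Paasche price index uses current-period quantities as weights.
ΣP(Period 1)·Q(Period 1) = 411.36×6 + 12454.71×13 + 112.89×10 + 251.81×3 = 2468.16 + 161911.23 + 1128.9 + 755.43 = 166263.72
ΣP(Period 0)·Q(Period 1) = 311.34×6 + 15872.88×13 + 98.22×10 + 202.76×3 = 1868.04 + 206347.44 + 982.2 + 608.28 = 209805.96
Index = 166263.72 / 209805.96 × 100 = 79.2464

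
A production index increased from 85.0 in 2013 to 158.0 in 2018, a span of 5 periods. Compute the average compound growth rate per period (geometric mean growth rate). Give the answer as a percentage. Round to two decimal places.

13.20%

Growth factor = (158.0/85.0)^(1/5) = (1.858824)^(1/5) = 1.132003
Growth rate = 1.132003 − 1 = 0.132003 = 13.2003%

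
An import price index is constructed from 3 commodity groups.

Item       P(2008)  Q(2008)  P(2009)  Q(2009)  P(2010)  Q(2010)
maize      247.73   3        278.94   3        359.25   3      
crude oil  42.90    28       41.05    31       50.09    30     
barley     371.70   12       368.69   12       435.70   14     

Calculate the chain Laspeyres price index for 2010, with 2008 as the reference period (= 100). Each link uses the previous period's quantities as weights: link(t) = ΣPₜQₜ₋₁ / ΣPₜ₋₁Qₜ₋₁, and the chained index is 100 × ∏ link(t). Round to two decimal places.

120.39

Link 2008→2009:
ΣP(2009)Q(2008) = 278.94×3 + 41.05×28 + 368.69×12 = 836.82 + 1149.4 + 4424.28 = 6410.5
ΣP(2008)Q(2008) = 247.73×3 + 42.90×28 + 371.70×12 = 743.19 + 1201.2 + 4460.4 = 6404.79
link = 6410.5/6404.79 = 1.000892
Link 2009→2010:
ΣP(2010)Q(2009) = 359.25×3 + 50.09×31 + 435.70×12 = 1077.75 + 1552.79 + 5228.4 = 7858.94
ΣP(2009)Q(2009) = 278.94×3 + 41.05×31 + 368.69×12 = 836.82 + 1272.55 + 4424.28 = 6533.65
link = 7858.94/6533.65 = 1.202841
Chained index = 100 × 1.000892 × 1.202841 = 120.3913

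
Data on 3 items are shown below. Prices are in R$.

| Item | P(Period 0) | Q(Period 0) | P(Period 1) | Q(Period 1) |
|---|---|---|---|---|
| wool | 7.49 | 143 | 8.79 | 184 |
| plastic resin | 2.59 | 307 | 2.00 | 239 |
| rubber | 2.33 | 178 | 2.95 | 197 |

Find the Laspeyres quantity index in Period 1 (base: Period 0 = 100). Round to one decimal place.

Laspeyres quantity index uses base-period prices as weights.
ΣP(Period 0)·Q(Period 1) = 7.49×184 + 2.59×239 + 2.33×197 = 1378.16 + 619.01 + 459.01 = 2456.18
ΣP(Period 0)·Q(Period 0) = 7.49×143 + 2.59×307 + 2.33×178 = 1071.07 + 795.13 + 414.74 = 2280.94
Index = 2456.18 / 2280.94 × 100 = 107.6828

107.7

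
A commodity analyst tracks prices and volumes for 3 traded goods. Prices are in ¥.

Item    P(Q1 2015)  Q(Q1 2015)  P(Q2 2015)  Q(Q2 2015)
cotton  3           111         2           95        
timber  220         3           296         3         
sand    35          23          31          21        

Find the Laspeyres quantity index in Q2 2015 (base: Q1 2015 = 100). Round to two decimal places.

Laspeyres quantity index uses base-period prices as weights.
ΣP(Q1 2015)·Q(Q2 2015) = 3×95 + 220×3 + 35×21 = 285 + 660 + 735 = 1680
ΣP(Q1 2015)·Q(Q1 2015) = 3×111 + 220×3 + 35×23 = 333 + 660 + 805 = 1798
Index = 1680 / 1798 × 100 = 93.4372

93.44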